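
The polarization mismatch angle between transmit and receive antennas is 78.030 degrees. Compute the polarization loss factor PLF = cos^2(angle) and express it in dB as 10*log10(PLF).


PLF_linear = cos^2(78.030 deg) = 0.04301455
PLF_dB = 10 * log10(0.04301455) = -13.66 dB

-13.66 dB


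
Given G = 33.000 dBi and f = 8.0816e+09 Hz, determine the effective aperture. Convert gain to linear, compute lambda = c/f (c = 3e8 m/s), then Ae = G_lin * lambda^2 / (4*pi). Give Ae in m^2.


lambda = c / f = 3.0000e+08 / 8.0816e+09 = 0.03712136 m
G_linear = 10^(33.000/10) = 1995.262
Ae = G_linear * lambda^2 / (4*pi) = 1995.262 * 0.03712136^2 / (4*pi) = 0.2188 m^2

0.2188 m^2


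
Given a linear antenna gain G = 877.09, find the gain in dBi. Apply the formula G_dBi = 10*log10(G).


G_dBi = 10 * log10(877.09) = 29.43 dBi

29.43 dBi


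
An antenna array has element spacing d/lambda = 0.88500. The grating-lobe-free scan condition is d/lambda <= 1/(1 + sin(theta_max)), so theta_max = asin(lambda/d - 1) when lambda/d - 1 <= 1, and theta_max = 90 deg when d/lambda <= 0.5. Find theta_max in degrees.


lambda/d - 1 = 1/0.88500 - 1 = 0.1299435
theta_max = asin(0.1299435) = 7.466 deg

7.466 deg


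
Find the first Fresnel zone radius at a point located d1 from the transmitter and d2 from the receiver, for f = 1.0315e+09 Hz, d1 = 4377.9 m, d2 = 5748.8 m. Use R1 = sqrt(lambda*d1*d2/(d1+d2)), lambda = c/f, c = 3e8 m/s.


lambda = c / f = 3.0000e+08 / 1.0315e+09 = 0.2908386 m
R1 = sqrt(0.2908386 * 4377.9 * 5748.8 / (4377.9 + 5748.8)) = 26.89 m

26.89 m


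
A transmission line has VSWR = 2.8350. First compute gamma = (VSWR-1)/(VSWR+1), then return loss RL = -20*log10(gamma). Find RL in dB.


gamma = (2.8350 - 1) / (2.8350 + 1) = 0.4784876
RL = -20 * log10(0.4784876) = 6.403 dB

6.403 dB


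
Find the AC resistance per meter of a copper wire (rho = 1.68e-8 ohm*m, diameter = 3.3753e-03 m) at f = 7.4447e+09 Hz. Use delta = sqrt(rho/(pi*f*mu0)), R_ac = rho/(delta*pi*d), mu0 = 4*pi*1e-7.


delta = sqrt(1.68e-8 / (pi * 7.4447e+09 * 4*pi*1e-7)) = 7.560511e-07 m
R_ac = 1.68e-8 / (7.560511e-07 * pi * 3.3753e-03) = 2.096 ohm/m

2.096 ohm/m


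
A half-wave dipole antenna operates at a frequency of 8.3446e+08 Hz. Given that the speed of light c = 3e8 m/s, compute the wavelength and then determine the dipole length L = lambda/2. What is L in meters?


lambda = c / f = 3.0000e+08 / 8.3446e+08 = 0.3595139 m
L = lambda / 2 = 0.3595139 / 2 = 0.1798 m

0.1798 m


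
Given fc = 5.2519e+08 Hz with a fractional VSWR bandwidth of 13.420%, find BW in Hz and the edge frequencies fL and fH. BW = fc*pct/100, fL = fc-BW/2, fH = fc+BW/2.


BW = 5.2519e+08 * 13.420/100 = 7.048050e+07 Hz
fL = 5.2519e+08 - 7.048050e+07/2 = 4.899e+08 Hz
fH = 5.2519e+08 + 7.048050e+07/2 = 5.604e+08 Hz

BW=7.048e+07 Hz, fL=4.899e+08 Hz, fH=5.604e+08 Hz


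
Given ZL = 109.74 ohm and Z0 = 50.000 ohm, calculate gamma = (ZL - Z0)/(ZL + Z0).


gamma = (109.74 - 50.000) / (109.74 + 50.000) = 0.3740

0.3740


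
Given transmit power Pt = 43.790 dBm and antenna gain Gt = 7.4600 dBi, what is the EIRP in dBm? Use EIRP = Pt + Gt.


EIRP = Pt + Gt = 43.790 + 7.4600 = 51.25 dBm

51.25 dBm


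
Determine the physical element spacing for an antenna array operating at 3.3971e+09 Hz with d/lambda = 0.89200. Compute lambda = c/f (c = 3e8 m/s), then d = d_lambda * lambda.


lambda = c / f = 3.0000e+08 / 3.3971e+09 = 0.08831062 m
d = 0.89200 * 0.08831062 = 0.07877 m

0.07877 m


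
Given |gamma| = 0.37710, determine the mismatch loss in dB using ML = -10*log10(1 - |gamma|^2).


ML = -10 * log10(1 - 0.37710^2) = -10 * log10(0.85779559) = 0.6662 dB

0.6662 dB


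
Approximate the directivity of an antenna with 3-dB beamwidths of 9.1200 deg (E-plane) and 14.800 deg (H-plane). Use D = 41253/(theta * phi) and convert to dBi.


D_linear = 41253 / (9.1200 * 14.800) = 305.6321
D_dBi = 10 * log10(305.6321) = 24.85 dBi

24.85 dBi


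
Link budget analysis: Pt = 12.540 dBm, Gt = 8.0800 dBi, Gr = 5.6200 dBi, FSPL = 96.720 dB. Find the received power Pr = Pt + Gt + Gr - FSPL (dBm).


Pr = 12.540 + 8.0800 + 5.6200 - 96.720 = -70.48 dBm

-70.48 dBm


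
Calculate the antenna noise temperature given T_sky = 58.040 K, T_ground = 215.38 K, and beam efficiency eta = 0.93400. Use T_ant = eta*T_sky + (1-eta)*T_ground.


T_ant = 0.93400 * 58.040 + (1 - 0.93400) * 215.38 = 68.42 K

68.42 K


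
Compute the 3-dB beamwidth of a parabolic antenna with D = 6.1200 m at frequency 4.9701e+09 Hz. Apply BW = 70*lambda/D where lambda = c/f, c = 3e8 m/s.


lambda = c / f = 3.0000e+08 / 4.9701e+09 = 0.06036096 m
BW = 70 * 0.06036096 / 6.1200 = 0.6904 deg

0.6904 deg


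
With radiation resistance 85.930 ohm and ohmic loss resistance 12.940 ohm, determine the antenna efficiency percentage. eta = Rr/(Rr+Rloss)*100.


eta = 85.930 / (85.930 + 12.940) * 100 = 86.91%

86.91%


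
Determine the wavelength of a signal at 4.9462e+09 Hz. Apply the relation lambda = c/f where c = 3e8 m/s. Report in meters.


lambda = c / f = 3.0000e+08 / 4.9462e+09 = 0.06065 m

0.06065 m


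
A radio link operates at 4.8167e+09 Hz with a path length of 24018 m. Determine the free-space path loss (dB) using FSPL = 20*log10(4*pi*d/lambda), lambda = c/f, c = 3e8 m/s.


lambda = c / f = 3.0000e+08 / 4.8167e+09 = 0.06228331 m
FSPL = 20 * log10(4*pi*24018/0.06228331) = 133.7 dB

133.7 dB


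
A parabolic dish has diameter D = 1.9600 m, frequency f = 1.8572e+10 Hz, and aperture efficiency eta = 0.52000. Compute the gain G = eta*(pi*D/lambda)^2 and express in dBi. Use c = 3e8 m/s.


lambda = c / f = 3.0000e+08 / 1.8572e+10 = 0.01615335 m
G_linear = 0.52000 * (pi * 1.9600 / 0.01615335)^2 = 75559.67
G_dBi = 10 * log10(75559.67) = 48.78 dBi

48.78 dBi


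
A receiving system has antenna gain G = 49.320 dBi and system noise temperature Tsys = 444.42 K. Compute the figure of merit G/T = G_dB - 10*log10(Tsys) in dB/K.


G/T = 49.320 - 10*log10(444.42) = 49.320 - 26.47794 = 22.84 dB/K

22.84 dB/K


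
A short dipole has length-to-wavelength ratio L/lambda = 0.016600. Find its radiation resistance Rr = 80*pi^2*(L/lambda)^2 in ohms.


Rr = 80 * pi^2 * (0.016600)^2 = 80 * 9.869604 * 2.755600e-04 = 0.2176 ohm

0.2176 ohm


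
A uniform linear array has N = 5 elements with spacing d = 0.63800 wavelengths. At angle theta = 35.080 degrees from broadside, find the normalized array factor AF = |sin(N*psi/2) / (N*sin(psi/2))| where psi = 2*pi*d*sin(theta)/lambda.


psi = 2*pi*0.63800*sin(35.080 deg) = 2.303863 rad
AF = |sin(5*2.303863/2) / (5*sin(2.303863/2))| = 0.1094

0.1094


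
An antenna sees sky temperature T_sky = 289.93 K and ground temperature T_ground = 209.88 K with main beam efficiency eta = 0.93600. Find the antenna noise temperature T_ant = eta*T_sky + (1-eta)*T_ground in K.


T_ant = 0.93600 * 289.93 + (1 - 0.93600) * 209.88 = 284.8 K

284.8 K


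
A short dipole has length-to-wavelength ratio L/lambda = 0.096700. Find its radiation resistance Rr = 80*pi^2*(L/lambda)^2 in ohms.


Rr = 80 * pi^2 * (0.096700)^2 = 80 * 9.869604 * 9.350890e-03 = 7.383 ohm

7.383 ohm


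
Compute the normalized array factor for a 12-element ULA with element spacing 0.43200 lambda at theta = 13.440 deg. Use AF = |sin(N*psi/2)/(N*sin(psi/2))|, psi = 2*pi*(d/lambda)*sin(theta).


psi = 2*pi*0.43200*sin(13.440 deg) = 0.6308849 rad
AF = |sin(12*0.6308849/2) / (12*sin(0.6308849/2))| = 0.1612

0.1612


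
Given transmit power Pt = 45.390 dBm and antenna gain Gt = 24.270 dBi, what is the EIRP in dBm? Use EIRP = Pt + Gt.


EIRP = Pt + Gt = 45.390 + 24.270 = 69.66 dBm

69.66 dBm


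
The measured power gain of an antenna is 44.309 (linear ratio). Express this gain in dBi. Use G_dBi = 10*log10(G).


G_dBi = 10 * log10(44.309) = 16.46 dBi

16.46 dBi


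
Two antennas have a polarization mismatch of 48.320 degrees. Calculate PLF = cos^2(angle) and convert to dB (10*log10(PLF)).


PLF_linear = cos^2(48.320 deg) = 0.4421847
PLF_dB = 10 * log10(0.4421847) = -3.544 dB

-3.544 dB


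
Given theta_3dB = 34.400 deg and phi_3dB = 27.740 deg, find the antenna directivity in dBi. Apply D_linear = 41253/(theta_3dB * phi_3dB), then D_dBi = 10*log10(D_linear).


D_linear = 41253 / (34.400 * 27.740) = 43.23054
D_dBi = 10 * log10(43.23054) = 16.36 dBi

16.36 dBi


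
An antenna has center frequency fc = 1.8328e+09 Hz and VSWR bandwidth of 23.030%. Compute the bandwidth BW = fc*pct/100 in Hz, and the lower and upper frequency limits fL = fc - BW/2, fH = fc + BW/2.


BW = 1.8328e+09 * 23.030/100 = 4.220938e+08 Hz
fL = 1.8328e+09 - 4.220938e+08/2 = 1.622e+09 Hz
fH = 1.8328e+09 + 4.220938e+08/2 = 2.044e+09 Hz

BW=4.221e+08 Hz, fL=1.622e+09 Hz, fH=2.044e+09 Hz


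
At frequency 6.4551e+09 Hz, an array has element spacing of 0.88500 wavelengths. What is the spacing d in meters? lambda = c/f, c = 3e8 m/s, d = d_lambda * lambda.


lambda = c / f = 3.0000e+08 / 6.4551e+09 = 0.04647488 m
d = 0.88500 * 0.04647488 = 0.04113 m

0.04113 m


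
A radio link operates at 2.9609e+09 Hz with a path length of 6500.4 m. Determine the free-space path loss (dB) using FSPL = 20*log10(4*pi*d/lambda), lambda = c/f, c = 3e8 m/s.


lambda = c / f = 3.0000e+08 / 2.9609e+09 = 0.1013205 m
FSPL = 20 * log10(4*pi*6500.4/0.1013205) = 118.1 dB

118.1 dB


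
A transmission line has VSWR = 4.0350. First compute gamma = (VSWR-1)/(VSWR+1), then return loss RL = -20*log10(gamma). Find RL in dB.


gamma = (4.0350 - 1) / (4.0350 + 1) = 0.6027805
RL = -20 * log10(0.6027805) = 4.397 dB

4.397 dB


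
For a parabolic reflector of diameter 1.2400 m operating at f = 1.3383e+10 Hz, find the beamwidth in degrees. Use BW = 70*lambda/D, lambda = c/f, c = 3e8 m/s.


lambda = c / f = 3.0000e+08 / 1.3383e+10 = 0.02241650 m
BW = 70 * 0.02241650 / 1.2400 = 1.265 deg

1.265 deg


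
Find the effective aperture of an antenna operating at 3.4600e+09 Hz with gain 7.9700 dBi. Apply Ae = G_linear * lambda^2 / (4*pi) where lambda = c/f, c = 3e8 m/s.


lambda = c / f = 3.0000e+08 / 3.4600e+09 = 0.08670520 m
G_linear = 10^(7.9700/10) = 6.266139
Ae = G_linear * lambda^2 / (4*pi) = 6.266139 * 0.08670520^2 / (4*pi) = 3.749e-03 m^2

3.749e-03 m^2


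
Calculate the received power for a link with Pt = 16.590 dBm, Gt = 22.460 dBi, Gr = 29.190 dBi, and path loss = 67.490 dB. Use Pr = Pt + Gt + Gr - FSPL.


Pr = 16.590 + 22.460 + 29.190 - 67.490 = 0.75 dBm

0.75 dBm


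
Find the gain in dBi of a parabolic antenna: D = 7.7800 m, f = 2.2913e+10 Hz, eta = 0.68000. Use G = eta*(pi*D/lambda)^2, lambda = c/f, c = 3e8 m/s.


lambda = c / f = 3.0000e+08 / 2.2913e+10 = 0.01309300 m
G_linear = 0.68000 * (pi * 7.7800 / 0.01309300)^2 = 2.369679e+06
G_dBi = 10 * log10(2.369679e+06) = 63.75 dBi

63.75 dBi


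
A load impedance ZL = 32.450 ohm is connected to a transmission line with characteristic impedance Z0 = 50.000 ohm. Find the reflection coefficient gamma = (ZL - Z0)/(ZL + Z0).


gamma = (32.450 - 50.000) / (32.450 + 50.000) = -0.2129

-0.2129


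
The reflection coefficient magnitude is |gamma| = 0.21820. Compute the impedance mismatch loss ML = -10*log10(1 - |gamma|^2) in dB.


ML = -10 * log10(1 - 0.21820^2) = -10 * log10(0.95238876) = 0.2119 dB

0.2119 dB


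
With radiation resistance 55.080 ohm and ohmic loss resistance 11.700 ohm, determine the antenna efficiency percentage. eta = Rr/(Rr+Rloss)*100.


eta = 55.080 / (55.080 + 11.700) * 100 = 82.48%

82.48%


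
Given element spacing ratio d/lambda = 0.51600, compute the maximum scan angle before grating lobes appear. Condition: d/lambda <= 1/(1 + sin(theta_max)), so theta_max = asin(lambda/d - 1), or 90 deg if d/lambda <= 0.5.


lambda/d - 1 = 1/0.51600 - 1 = 0.9379845
theta_max = asin(0.9379845) = 69.72 deg

69.72 deg


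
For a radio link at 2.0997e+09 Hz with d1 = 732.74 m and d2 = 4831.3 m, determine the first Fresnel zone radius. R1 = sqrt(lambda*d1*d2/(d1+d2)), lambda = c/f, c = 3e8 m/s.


lambda = c / f = 3.0000e+08 / 2.0997e+09 = 0.1428776 m
R1 = sqrt(0.1428776 * 732.74 * 4831.3 / (732.74 + 4831.3)) = 9.534 m

9.534 m


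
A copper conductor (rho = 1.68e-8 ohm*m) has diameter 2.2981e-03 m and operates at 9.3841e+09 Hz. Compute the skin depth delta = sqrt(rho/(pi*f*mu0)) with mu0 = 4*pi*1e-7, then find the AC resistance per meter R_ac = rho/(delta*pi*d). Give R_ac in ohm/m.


delta = sqrt(1.68e-8 / (pi * 9.3841e+09 * 4*pi*1e-7)) = 6.734083e-07 m
R_ac = 1.68e-8 / (6.734083e-07 * pi * 2.2981e-03) = 3.456 ohm/m

3.456 ohm/m


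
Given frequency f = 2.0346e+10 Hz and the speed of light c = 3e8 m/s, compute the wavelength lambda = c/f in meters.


lambda = c / f = 3.0000e+08 / 2.0346e+10 = 0.01474 m

0.01474 m


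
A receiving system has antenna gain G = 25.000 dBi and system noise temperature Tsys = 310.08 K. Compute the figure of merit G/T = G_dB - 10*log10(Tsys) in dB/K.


G/T = 25.000 - 10*log10(310.08) = 25.000 - 24.91474 = 0.08526 dB/K

0.08526 dB/K


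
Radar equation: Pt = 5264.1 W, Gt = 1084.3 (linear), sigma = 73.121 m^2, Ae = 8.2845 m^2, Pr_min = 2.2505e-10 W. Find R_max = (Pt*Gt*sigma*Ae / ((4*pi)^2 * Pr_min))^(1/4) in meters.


R^4 = 5264.1*1084.3*73.121*8.2845 / ((4*pi)^2 * 2.2505e-10) = 9.729337e+16
R_max = 9.729337e+16^0.25 = 17661 m

17661 m


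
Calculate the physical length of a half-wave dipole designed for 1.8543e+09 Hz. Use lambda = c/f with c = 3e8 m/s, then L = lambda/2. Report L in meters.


lambda = c / f = 3.0000e+08 / 1.8543e+09 = 0.1617861 m
L = lambda / 2 = 0.1617861 / 2 = 0.08089 m

0.08089 m


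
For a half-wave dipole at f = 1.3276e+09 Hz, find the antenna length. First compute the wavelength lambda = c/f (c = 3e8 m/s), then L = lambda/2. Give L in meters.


lambda = c / f = 3.0000e+08 / 1.3276e+09 = 0.2259717 m
L = lambda / 2 = 0.2259717 / 2 = 0.1130 m

0.1130 m


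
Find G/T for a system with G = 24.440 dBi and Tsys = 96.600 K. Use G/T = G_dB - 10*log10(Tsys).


G/T = 24.440 - 10*log10(96.600) = 24.440 - 19.84977 = 4.590 dB/K

4.590 dB/K


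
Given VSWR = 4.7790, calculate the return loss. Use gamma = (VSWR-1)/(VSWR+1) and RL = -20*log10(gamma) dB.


gamma = (4.7790 - 1) / (4.7790 + 1) = 0.6539194
RL = -20 * log10(0.6539194) = 3.690 dB

3.690 dB


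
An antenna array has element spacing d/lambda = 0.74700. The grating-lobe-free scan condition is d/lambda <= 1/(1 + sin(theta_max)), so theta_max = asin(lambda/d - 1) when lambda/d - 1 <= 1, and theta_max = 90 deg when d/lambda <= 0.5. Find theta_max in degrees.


lambda/d - 1 = 1/0.74700 - 1 = 0.3386881
theta_max = asin(0.3386881) = 19.80 deg

19.80 deg


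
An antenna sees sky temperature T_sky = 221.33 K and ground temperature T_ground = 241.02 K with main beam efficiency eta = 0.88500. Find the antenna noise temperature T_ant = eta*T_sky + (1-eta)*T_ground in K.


T_ant = 0.88500 * 221.33 + (1 - 0.88500) * 241.02 = 223.6 K

223.6 K


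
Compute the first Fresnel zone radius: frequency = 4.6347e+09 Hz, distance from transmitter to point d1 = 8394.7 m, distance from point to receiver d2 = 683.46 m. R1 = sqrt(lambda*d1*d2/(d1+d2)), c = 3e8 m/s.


lambda = c / f = 3.0000e+08 / 4.6347e+09 = 0.06472911 m
R1 = sqrt(0.06472911 * 8394.7 * 683.46 / (8394.7 + 683.46)) = 6.396 m

6.396 m


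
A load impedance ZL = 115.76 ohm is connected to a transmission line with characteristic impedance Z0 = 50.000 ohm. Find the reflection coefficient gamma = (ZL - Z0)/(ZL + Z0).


gamma = (115.76 - 50.000) / (115.76 + 50.000) = 0.3967

0.3967


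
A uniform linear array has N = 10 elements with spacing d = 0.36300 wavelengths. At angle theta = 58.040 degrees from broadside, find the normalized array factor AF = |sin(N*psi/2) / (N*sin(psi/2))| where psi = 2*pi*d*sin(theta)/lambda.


psi = 2*pi*0.36300*sin(58.040 deg) = 1.935068 rad
AF = |sin(10*1.935068/2) / (10*sin(1.935068/2))| = 0.03011

0.03011


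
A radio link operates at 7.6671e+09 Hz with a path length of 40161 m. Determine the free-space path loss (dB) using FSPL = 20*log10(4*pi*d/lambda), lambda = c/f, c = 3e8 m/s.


lambda = c / f = 3.0000e+08 / 7.6671e+09 = 0.03912822 m
FSPL = 20 * log10(4*pi*40161/0.03912822) = 142.2 dB

142.2 dB


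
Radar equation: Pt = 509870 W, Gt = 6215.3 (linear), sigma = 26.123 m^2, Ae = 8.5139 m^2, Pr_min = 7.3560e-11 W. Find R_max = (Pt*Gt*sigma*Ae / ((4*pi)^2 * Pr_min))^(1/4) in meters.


R^4 = 509870*6215.3*26.123*8.5139 / ((4*pi)^2 * 7.3560e-11) = 6.067527e+19
R_max = 6.067527e+19^0.25 = 88258 m

88258 m


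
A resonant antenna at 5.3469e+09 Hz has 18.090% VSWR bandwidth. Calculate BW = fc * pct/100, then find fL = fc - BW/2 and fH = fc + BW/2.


BW = 5.3469e+09 * 18.090/100 = 9.672542e+08 Hz
fL = 5.3469e+09 - 9.672542e+08/2 = 4.863e+09 Hz
fH = 5.3469e+09 + 9.672542e+08/2 = 5.831e+09 Hz

BW=9.673e+08 Hz, fL=4.863e+09 Hz, fH=5.831e+09 Hz


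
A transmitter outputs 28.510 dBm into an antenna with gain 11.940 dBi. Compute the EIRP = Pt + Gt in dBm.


EIRP = Pt + Gt = 28.510 + 11.940 = 40.45 dBm

40.45 dBm


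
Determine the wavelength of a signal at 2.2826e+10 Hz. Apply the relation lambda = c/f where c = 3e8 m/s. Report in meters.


lambda = c / f = 3.0000e+08 / 2.2826e+10 = 0.01314 m

0.01314 m


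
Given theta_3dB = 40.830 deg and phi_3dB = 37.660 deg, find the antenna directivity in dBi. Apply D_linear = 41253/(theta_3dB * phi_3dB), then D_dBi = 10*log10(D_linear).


D_linear = 41253 / (40.830 * 37.660) = 26.82847
D_dBi = 10 * log10(26.82847) = 14.29 dBi

14.29 dBi


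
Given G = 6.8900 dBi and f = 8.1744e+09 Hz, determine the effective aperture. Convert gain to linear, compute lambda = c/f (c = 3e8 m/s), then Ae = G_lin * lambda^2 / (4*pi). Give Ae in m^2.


lambda = c / f = 3.0000e+08 / 8.1744e+09 = 0.03669994 m
G_linear = 10^(6.8900/10) = 4.886524
Ae = G_linear * lambda^2 / (4*pi) = 4.886524 * 0.03669994^2 / (4*pi) = 5.237e-04 m^2

5.237e-04 m^2


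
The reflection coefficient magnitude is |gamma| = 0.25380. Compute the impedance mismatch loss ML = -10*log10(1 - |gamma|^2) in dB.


ML = -10 * log10(1 - 0.25380^2) = -10 * log10(0.93558556) = 0.2892 dB

0.2892 dB


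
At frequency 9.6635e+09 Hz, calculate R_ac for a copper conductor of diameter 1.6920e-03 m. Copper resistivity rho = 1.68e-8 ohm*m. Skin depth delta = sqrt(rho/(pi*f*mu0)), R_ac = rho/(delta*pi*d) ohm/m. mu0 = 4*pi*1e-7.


delta = sqrt(1.68e-8 / (pi * 9.6635e+09 * 4*pi*1e-7)) = 6.636018e-07 m
R_ac = 1.68e-8 / (6.636018e-07 * pi * 1.6920e-03) = 4.763 ohm/m

4.763 ohm/m


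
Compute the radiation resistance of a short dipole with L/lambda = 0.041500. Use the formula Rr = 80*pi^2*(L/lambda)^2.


Rr = 80 * pi^2 * (0.041500)^2 = 80 * 9.869604 * 1.722250e-03 = 1.360 ohm

1.360 ohm


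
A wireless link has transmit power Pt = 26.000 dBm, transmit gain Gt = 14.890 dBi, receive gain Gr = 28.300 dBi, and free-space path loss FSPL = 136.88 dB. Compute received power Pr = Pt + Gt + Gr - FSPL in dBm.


Pr = 26.000 + 14.890 + 28.300 - 136.88 = -67.69 dBm

-67.69 dBm


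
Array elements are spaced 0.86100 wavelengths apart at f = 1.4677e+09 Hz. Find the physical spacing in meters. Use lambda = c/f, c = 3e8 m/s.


lambda = c / f = 3.0000e+08 / 1.4677e+09 = 0.2044014 m
d = 0.86100 * 0.2044014 = 0.1760 m

0.1760 m


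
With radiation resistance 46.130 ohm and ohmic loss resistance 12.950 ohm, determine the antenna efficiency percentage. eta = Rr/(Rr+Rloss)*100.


eta = 46.130 / (46.130 + 12.950) * 100 = 78.08%

78.08%


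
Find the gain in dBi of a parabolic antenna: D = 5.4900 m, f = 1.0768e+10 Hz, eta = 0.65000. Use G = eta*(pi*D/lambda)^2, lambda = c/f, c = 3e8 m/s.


lambda = c / f = 3.0000e+08 / 1.0768e+10 = 0.02786033 m
G_linear = 0.65000 * (pi * 5.4900 / 0.02786033)^2 = 249106.6
G_dBi = 10 * log10(249106.6) = 53.96 dBi

53.96 dBi


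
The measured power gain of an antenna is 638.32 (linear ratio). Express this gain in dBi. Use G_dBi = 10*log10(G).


G_dBi = 10 * log10(638.32) = 28.05 dBi

28.05 dBi


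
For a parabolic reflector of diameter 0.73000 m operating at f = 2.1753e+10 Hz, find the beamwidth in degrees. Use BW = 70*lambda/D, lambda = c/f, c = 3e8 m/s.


lambda = c / f = 3.0000e+08 / 2.1753e+10 = 0.01379120 m
BW = 70 * 0.01379120 / 0.73000 = 1.322 deg

1.322 deg


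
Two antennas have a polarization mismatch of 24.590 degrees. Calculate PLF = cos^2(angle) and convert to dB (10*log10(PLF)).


PLF_linear = cos^2(24.590 deg) = 0.8268424
PLF_dB = 10 * log10(0.8268424) = -0.8258 dB

-0.8258 dB


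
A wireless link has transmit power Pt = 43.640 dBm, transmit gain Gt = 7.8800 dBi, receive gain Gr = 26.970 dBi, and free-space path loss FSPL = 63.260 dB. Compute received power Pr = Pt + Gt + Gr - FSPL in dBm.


Pr = 43.640 + 7.8800 + 26.970 - 63.260 = 15.23 dBm

15.23 dBm


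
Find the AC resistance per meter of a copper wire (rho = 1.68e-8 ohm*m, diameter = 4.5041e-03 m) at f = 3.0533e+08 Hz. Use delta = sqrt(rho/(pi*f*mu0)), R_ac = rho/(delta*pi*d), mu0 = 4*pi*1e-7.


delta = sqrt(1.68e-8 / (pi * 3.0533e+08 * 4*pi*1e-7)) = 3.733275e-06 m
R_ac = 1.68e-8 / (3.733275e-06 * pi * 4.5041e-03) = 0.3180 ohm/m

0.3180 ohm/m


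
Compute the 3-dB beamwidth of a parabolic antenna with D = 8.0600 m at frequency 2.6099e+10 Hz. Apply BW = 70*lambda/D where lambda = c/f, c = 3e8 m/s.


lambda = c / f = 3.0000e+08 / 2.6099e+10 = 0.01149469 m
BW = 70 * 0.01149469 / 8.0600 = 0.09983 deg

0.09983 deg


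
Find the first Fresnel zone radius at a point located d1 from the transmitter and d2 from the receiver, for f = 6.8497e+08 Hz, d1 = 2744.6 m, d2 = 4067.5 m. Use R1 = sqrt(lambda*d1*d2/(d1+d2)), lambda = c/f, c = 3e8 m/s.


lambda = c / f = 3.0000e+08 / 6.8497e+08 = 0.4379754 m
R1 = sqrt(0.4379754 * 2744.6 * 4067.5 / (2744.6 + 4067.5)) = 26.79 m

26.79 m


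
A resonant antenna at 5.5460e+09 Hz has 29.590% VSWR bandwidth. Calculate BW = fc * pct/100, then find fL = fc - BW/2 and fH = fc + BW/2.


BW = 5.5460e+09 * 29.590/100 = 1.641061e+09 Hz
fL = 5.5460e+09 - 1.641061e+09/2 = 4.725e+09 Hz
fH = 5.5460e+09 + 1.641061e+09/2 = 6.367e+09 Hz

BW=1.641e+09 Hz, fL=4.725e+09 Hz, fH=6.367e+09 Hz


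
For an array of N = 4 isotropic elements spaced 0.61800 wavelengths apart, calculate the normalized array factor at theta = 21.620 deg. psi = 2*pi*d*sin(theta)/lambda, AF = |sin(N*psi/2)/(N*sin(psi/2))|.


psi = 2*pi*0.61800*sin(21.620 deg) = 1.430691 rad
AF = |sin(4*1.430691/2) / (4*sin(1.430691/2))| = 0.1054

0.1054


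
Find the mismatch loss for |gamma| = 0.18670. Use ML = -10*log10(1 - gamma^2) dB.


ML = -10 * log10(1 - 0.18670^2) = -10 * log10(0.96514311) = 0.1541 dB

0.1541 dB


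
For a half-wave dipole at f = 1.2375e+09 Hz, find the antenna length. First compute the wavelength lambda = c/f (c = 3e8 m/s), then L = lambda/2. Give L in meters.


lambda = c / f = 3.0000e+08 / 1.2375e+09 = 0.2424242 m
L = lambda / 2 = 0.2424242 / 2 = 0.1212 m

0.1212 m


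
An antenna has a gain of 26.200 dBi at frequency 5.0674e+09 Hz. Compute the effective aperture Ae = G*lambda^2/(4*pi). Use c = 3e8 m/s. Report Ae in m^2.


lambda = c / f = 3.0000e+08 / 5.0674e+09 = 0.05920196 m
G_linear = 10^(26.200/10) = 416.8694
Ae = G_linear * lambda^2 / (4*pi) = 416.8694 * 0.05920196^2 / (4*pi) = 0.1163 m^2

0.1163 m^2


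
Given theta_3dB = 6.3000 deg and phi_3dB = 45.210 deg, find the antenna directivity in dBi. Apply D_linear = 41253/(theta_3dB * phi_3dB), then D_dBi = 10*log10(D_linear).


D_linear = 41253 / (6.3000 * 45.210) = 144.8373
D_dBi = 10 * log10(144.8373) = 21.61 dBi

21.61 dBi


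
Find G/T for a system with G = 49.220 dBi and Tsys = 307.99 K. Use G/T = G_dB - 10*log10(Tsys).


G/T = 49.220 - 10*log10(307.99) = 49.220 - 24.88537 = 24.33 dB/K

24.33 dB/K


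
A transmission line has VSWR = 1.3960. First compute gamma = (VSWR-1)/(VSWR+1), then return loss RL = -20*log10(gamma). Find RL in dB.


gamma = (1.3960 - 1) / (1.3960 + 1) = 0.1652755
RL = -20 * log10(0.1652755) = 15.64 dB

15.64 dB


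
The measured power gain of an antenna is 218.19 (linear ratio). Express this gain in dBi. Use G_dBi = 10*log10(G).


G_dBi = 10 * log10(218.19) = 23.39 dBi

23.39 dBi


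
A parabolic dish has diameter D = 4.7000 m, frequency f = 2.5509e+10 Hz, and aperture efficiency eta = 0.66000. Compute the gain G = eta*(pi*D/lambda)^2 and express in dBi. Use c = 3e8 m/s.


lambda = c / f = 3.0000e+08 / 2.5509e+10 = 0.01176056 m
G_linear = 0.66000 * (pi * 4.7000 / 0.01176056)^2 = 1.040359e+06
G_dBi = 10 * log10(1.040359e+06) = 60.17 dBi

60.17 dBi


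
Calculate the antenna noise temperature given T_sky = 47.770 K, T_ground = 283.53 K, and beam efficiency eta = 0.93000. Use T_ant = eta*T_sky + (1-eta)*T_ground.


T_ant = 0.93000 * 47.770 + (1 - 0.93000) * 283.53 = 64.27 K

64.27 K


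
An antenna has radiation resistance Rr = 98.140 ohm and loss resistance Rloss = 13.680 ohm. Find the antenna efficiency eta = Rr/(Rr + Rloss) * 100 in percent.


eta = 98.140 / (98.140 + 13.680) * 100 = 87.77%

87.77%


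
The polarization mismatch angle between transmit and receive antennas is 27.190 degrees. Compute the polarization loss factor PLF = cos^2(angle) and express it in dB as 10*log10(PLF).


PLF_linear = cos^2(27.190 deg) = 0.7912034
PLF_dB = 10 * log10(0.7912034) = -1.017 dB

-1.017 dB


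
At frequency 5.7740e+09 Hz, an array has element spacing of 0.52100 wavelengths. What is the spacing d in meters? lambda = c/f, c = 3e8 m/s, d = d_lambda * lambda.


lambda = c / f = 3.0000e+08 / 5.7740e+09 = 0.05195705 m
d = 0.52100 * 0.05195705 = 0.02707 m

0.02707 m


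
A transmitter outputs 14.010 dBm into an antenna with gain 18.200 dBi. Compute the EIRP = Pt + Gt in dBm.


EIRP = Pt + Gt = 14.010 + 18.200 = 32.21 dBm

32.21 dBm


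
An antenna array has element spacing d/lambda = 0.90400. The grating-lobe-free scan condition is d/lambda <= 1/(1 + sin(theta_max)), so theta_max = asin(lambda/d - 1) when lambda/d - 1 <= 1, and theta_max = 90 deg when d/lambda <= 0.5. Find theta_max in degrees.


lambda/d - 1 = 1/0.90400 - 1 = 0.1061947
theta_max = asin(0.1061947) = 6.096 deg

6.096 deg


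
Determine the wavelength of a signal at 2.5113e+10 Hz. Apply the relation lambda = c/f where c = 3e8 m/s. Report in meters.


lambda = c / f = 3.0000e+08 / 2.5113e+10 = 0.01195 m

0.01195 m


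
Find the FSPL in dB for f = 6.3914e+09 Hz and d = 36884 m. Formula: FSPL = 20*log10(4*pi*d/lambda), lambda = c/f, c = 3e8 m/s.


lambda = c / f = 3.0000e+08 / 6.3914e+09 = 0.04693807 m
FSPL = 20 * log10(4*pi*36884/0.04693807) = 139.9 dB

139.9 dB


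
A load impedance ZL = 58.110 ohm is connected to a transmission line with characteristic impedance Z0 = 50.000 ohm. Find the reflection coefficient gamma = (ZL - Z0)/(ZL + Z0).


gamma = (58.110 - 50.000) / (58.110 + 50.000) = 0.07502

0.07502


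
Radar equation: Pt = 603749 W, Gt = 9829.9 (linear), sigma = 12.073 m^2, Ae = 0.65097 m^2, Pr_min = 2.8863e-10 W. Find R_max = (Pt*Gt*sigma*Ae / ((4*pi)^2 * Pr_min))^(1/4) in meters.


R^4 = 603749*9829.9*12.073*0.65097 / ((4*pi)^2 * 2.8863e-10) = 1.023341e+18
R_max = 1.023341e+18^0.25 = 31806 m

31806 m


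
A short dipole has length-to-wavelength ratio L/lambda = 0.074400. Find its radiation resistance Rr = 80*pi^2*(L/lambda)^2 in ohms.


Rr = 80 * pi^2 * (0.074400)^2 = 80 * 9.869604 * 5.535360e-03 = 4.371 ohm

4.371 ohm


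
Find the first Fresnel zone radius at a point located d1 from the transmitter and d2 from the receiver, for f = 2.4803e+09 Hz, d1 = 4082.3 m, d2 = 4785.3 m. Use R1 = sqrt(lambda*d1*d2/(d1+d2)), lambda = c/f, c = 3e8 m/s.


lambda = c / f = 3.0000e+08 / 2.4803e+09 = 0.1209531 m
R1 = sqrt(0.1209531 * 4082.3 * 4785.3 / (4082.3 + 4785.3)) = 16.32 m

16.32 m


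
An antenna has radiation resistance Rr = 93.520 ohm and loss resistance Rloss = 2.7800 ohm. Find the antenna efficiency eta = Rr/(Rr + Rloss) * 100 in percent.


eta = 93.520 / (93.520 + 2.7800) * 100 = 97.11%

97.11%


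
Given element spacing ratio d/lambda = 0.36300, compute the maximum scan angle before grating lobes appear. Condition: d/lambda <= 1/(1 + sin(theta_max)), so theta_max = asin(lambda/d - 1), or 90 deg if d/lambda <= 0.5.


lambda/d - 1 = 1/0.36300 - 1 = 1.754821 >= 1
d/lambda <= 0.5, so the array can scan to endfire without grating lobes: theta_max = 90 deg

90 deg


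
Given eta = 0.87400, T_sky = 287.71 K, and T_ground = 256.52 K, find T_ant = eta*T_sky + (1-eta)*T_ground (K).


T_ant = 0.87400 * 287.71 + (1 - 0.87400) * 256.52 = 283.8 K

283.8 K


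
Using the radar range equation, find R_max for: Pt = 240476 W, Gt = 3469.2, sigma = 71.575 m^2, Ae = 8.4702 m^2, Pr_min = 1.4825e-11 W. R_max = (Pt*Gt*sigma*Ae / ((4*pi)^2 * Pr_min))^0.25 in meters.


R^4 = 240476*3469.2*71.575*8.4702 / ((4*pi)^2 * 1.4825e-11) = 2.160437e+20
R_max = 2.160437e+20^0.25 = 121237 m

121237 m


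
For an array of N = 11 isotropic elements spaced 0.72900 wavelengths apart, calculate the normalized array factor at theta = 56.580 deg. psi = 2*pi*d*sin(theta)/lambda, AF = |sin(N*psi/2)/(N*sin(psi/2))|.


psi = 2*pi*0.72900*sin(56.580 deg) = 3.823092 rad
AF = |sin(11*3.823092/2) / (11*sin(3.823092/2))| = 0.07924

0.07924


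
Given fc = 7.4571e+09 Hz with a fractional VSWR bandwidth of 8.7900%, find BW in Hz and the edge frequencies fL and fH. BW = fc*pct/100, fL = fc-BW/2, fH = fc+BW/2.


BW = 7.4571e+09 * 8.7900/100 = 6.554791e+08 Hz
fL = 7.4571e+09 - 6.554791e+08/2 = 7.129e+09 Hz
fH = 7.4571e+09 + 6.554791e+08/2 = 7.785e+09 Hz

BW=6.555e+08 Hz, fL=7.129e+09 Hz, fH=7.785e+09 Hz


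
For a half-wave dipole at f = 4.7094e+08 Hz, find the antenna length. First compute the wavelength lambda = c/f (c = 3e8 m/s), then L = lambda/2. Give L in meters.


lambda = c / f = 3.0000e+08 / 4.7094e+08 = 0.6370238 m
L = lambda / 2 = 0.6370238 / 2 = 0.3185 m

0.3185 m


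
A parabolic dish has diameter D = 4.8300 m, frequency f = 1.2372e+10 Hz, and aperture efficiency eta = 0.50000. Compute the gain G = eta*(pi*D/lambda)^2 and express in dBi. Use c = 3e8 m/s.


lambda = c / f = 3.0000e+08 / 1.2372e+10 = 0.02424830 m
G_linear = 0.50000 * (pi * 4.8300 / 0.02424830)^2 = 195794.9
G_dBi = 10 * log10(195794.9) = 52.92 dBi

52.92 dBi


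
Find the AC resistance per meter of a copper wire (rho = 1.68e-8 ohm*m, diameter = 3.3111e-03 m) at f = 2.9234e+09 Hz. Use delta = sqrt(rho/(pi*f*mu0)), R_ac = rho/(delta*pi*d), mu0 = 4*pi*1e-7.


delta = sqrt(1.68e-8 / (pi * 2.9234e+09 * 4*pi*1e-7)) = 1.206509e-06 m
R_ac = 1.68e-8 / (1.206509e-06 * pi * 3.3111e-03) = 1.339 ohm/m

1.339 ohm/m


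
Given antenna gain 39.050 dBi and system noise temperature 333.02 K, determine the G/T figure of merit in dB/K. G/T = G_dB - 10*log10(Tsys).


G/T = 39.050 - 10*log10(333.02) = 39.050 - 25.22470 = 13.83 dB/K

13.83 dB/K


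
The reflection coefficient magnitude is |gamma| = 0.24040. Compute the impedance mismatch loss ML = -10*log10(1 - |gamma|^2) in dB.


ML = -10 * log10(1 - 0.24040^2) = -10 * log10(0.94220784) = 0.2585 dB

0.2585 dB


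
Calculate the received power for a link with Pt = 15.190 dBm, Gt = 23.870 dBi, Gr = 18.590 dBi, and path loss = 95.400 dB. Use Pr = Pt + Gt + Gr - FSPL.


Pr = 15.190 + 23.870 + 18.590 - 95.400 = -37.75 dBm

-37.75 dBm


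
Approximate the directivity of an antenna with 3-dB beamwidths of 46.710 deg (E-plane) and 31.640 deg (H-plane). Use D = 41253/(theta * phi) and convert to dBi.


D_linear = 41253 / (46.710 * 31.640) = 27.91317
D_dBi = 10 * log10(27.91317) = 14.46 dBi

14.46 dBi


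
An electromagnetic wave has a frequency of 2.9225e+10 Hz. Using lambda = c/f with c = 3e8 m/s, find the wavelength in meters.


lambda = c / f = 3.0000e+08 / 2.9225e+10 = 0.01027 m

0.01027 m


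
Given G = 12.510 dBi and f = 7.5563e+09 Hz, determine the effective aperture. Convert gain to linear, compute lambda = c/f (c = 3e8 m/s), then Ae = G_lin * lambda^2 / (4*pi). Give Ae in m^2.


lambda = c / f = 3.0000e+08 / 7.5563e+09 = 0.03970197 m
G_linear = 10^(12.510/10) = 17.82379
Ae = G_linear * lambda^2 / (4*pi) = 17.82379 * 0.03970197^2 / (4*pi) = 2.236e-03 m^2

2.236e-03 m^2


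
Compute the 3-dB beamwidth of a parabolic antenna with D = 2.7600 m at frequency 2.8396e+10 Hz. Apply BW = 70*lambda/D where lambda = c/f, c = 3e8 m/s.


lambda = c / f = 3.0000e+08 / 2.8396e+10 = 0.01056487 m
BW = 70 * 0.01056487 / 2.7600 = 0.2679 deg

0.2679 deg


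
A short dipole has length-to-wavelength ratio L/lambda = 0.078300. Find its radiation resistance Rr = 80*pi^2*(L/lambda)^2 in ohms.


Rr = 80 * pi^2 * (0.078300)^2 = 80 * 9.869604 * 6.130890e-03 = 4.841 ohm

4.841 ohm


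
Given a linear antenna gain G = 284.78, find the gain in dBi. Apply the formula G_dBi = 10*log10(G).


G_dBi = 10 * log10(284.78) = 24.55 dBi

24.55 dBi


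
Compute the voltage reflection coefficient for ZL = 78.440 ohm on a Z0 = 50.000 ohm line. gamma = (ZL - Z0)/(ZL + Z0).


gamma = (78.440 - 50.000) / (78.440 + 50.000) = 0.2214

0.2214


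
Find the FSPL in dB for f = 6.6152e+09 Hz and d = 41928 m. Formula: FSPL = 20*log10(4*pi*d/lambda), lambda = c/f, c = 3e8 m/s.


lambda = c / f = 3.0000e+08 / 6.6152e+09 = 0.04535010 m
FSPL = 20 * log10(4*pi*41928/0.04535010) = 141.3 dB

141.3 dB


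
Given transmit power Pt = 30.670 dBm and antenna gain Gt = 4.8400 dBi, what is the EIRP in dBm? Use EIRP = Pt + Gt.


EIRP = Pt + Gt = 30.670 + 4.8400 = 35.51 dBm

35.51 dBm


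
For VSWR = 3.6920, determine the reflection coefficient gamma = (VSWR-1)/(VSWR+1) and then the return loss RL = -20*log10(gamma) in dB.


gamma = (3.6920 - 1) / (3.6920 + 1) = 0.5737425
RL = -20 * log10(0.5737425) = 4.826 dB

4.826 dB


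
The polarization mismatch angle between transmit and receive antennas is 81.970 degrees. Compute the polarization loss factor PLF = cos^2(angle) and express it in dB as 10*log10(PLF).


PLF_linear = cos^2(81.970 deg) = 0.01951374
PLF_dB = 10 * log10(0.01951374) = -17.10 dB

-17.10 dB


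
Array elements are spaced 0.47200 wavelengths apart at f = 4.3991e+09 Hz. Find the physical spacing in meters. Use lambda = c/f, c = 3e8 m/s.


lambda = c / f = 3.0000e+08 / 4.3991e+09 = 0.06819577 m
d = 0.47200 * 0.06819577 = 0.03219 m

0.03219 m


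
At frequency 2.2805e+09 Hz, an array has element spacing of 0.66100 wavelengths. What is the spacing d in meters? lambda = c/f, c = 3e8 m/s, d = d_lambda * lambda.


lambda = c / f = 3.0000e+08 / 2.2805e+09 = 0.1315501 m
d = 0.66100 * 0.1315501 = 0.08695 m

0.08695 m


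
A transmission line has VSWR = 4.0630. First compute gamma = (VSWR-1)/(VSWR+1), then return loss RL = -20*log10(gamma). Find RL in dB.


gamma = (4.0630 - 1) / (4.0630 + 1) = 0.6049773
RL = -20 * log10(0.6049773) = 4.365 dB

4.365 dB


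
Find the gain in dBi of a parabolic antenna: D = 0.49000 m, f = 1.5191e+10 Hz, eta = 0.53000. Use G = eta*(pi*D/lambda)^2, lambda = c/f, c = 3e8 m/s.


lambda = c / f = 3.0000e+08 / 1.5191e+10 = 0.01974854 m
G_linear = 0.53000 * (pi * 0.49000 / 0.01974854)^2 = 3220.311
G_dBi = 10 * log10(3220.311) = 35.08 dBi

35.08 dBi


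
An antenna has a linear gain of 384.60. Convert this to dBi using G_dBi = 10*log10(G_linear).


G_dBi = 10 * log10(384.60) = 25.85 dBi

25.85 dBi


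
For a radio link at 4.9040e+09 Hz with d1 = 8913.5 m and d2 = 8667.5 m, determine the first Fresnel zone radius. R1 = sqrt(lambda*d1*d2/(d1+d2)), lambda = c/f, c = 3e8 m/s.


lambda = c / f = 3.0000e+08 / 4.9040e+09 = 0.06117455 m
R1 = sqrt(0.06117455 * 8913.5 * 8667.5 / (8913.5 + 8667.5)) = 16.40 m

16.40 m


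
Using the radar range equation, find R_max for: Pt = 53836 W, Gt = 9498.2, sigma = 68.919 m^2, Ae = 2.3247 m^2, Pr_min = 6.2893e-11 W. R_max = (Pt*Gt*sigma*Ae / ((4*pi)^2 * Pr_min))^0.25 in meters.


R^4 = 53836*9498.2*68.919*2.3247 / ((4*pi)^2 * 6.2893e-11) = 8.248936e+18
R_max = 8.248936e+18^0.25 = 53592 m

53592 m


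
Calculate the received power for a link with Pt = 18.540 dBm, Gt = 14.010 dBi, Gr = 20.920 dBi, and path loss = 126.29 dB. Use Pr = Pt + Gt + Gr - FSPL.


Pr = 18.540 + 14.010 + 20.920 - 126.29 = -72.82 dBm

-72.82 dBm


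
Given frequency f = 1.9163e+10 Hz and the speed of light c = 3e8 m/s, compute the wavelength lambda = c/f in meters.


lambda = c / f = 3.0000e+08 / 1.9163e+10 = 0.01566 m

0.01566 m


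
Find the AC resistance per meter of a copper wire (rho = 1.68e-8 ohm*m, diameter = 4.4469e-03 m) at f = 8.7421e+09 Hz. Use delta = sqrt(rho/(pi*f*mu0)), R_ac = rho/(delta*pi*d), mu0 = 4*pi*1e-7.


delta = sqrt(1.68e-8 / (pi * 8.7421e+09 * 4*pi*1e-7)) = 6.976971e-07 m
R_ac = 1.68e-8 / (6.976971e-07 * pi * 4.4469e-03) = 1.724 ohm/m

1.724 ohm/m


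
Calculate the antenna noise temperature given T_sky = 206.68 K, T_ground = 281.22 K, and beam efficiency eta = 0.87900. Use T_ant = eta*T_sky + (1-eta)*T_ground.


T_ant = 0.87900 * 206.68 + (1 - 0.87900) * 281.22 = 215.7 K

215.7 K


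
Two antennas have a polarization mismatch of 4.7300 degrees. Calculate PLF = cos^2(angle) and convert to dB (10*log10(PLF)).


PLF_linear = cos^2(4.7300 deg) = 0.9932003
PLF_dB = 10 * log10(0.9932003) = -0.02963 dB

-0.02963 dB


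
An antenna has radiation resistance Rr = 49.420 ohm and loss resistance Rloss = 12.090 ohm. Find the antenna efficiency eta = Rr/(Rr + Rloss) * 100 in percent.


eta = 49.420 / (49.420 + 12.090) * 100 = 80.34%

80.34%


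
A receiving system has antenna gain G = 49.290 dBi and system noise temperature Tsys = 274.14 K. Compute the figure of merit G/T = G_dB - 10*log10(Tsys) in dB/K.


G/T = 49.290 - 10*log10(274.14) = 49.290 - 24.37972 = 24.91 dB/K

24.91 dB/K


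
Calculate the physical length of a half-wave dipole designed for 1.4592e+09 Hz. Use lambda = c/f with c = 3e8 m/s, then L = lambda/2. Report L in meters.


lambda = c / f = 3.0000e+08 / 1.4592e+09 = 0.2055921 m
L = lambda / 2 = 0.2055921 / 2 = 0.1028 m

0.1028 m


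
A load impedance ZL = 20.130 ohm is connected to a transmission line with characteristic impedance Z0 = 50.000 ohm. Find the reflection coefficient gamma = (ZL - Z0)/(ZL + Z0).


gamma = (20.130 - 50.000) / (20.130 + 50.000) = -0.4259

-0.4259


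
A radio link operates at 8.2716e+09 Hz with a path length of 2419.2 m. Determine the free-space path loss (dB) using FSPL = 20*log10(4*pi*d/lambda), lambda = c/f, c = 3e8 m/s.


lambda = c / f = 3.0000e+08 / 8.2716e+09 = 0.03626868 m
FSPL = 20 * log10(4*pi*2419.2/0.03626868) = 118.5 dB

118.5 dB


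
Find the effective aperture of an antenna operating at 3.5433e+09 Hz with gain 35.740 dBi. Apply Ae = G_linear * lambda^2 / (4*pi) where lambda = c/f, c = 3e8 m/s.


lambda = c / f = 3.0000e+08 / 3.5433e+09 = 0.08466684 m
G_linear = 10^(35.740/10) = 3749.730
Ae = G_linear * lambda^2 / (4*pi) = 3749.730 * 0.08466684^2 / (4*pi) = 2.139 m^2

2.139 m^2


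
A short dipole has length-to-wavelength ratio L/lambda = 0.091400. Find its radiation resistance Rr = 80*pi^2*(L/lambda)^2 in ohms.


Rr = 80 * pi^2 * (0.091400)^2 = 80 * 9.869604 * 8.353960e-03 = 6.596 ohm

6.596 ohm


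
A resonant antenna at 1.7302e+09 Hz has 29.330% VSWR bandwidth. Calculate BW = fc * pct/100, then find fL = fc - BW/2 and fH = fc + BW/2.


BW = 1.7302e+09 * 29.330/100 = 5.074677e+08 Hz
fL = 1.7302e+09 - 5.074677e+08/2 = 1.476e+09 Hz
fH = 1.7302e+09 + 5.074677e+08/2 = 1.984e+09 Hz

BW=5.075e+08 Hz, fL=1.476e+09 Hz, fH=1.984e+09 Hz


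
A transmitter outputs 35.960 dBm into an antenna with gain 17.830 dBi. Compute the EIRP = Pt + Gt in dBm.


EIRP = Pt + Gt = 35.960 + 17.830 = 53.79 dBm

53.79 dBm


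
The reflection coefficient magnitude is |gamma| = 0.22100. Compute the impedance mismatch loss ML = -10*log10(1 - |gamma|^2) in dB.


ML = -10 * log10(1 - 0.22100^2) = -10 * log10(0.951159) = 0.2175 dB

0.2175 dB
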